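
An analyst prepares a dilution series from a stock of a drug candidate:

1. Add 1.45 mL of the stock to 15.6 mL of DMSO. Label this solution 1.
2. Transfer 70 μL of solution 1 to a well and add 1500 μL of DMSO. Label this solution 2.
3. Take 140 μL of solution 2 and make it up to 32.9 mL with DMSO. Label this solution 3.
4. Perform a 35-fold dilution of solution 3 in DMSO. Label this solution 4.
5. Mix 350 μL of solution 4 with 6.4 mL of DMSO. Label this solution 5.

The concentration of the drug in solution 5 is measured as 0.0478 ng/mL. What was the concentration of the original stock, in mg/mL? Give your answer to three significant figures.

Step 1: 1.45 mL + 15.6 mL = 17.05 mL total → factor 17.05/1.45 = 11.759
Step 2: 70 μL + 1500 μL = 1570 μL total → factor 1570/70 = 22.429
Step 3: 140 μL brought to 32.9 mL → factor 32900/140 = 235
Step 4: 35-fold → factor 35
Step 5: 350 μL + 6.4 mL = 6750 μL total → factor 6750/350 = 19.286
Overall dilution factor = 11.759 × 22.429 × 235 × 35 × 19.286 = 4.1834 × 10^7
Stock = 0.0478 ng/mL × 4.1834 × 10^7 = 2.000 × 10^6 ng/mL = 2.00 mg/mL

2.00 mg/mL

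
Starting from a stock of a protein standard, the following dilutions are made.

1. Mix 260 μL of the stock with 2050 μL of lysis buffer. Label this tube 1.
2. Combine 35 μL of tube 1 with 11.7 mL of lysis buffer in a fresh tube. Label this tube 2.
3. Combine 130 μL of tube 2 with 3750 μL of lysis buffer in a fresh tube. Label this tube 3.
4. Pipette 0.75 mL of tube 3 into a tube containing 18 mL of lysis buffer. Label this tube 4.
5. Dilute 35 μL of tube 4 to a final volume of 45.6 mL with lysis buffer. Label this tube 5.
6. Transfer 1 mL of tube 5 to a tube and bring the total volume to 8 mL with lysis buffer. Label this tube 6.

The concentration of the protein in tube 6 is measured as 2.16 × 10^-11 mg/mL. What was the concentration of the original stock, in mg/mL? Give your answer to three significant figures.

Step 1: 260 μL + 2050 μL = 2310 μL total → factor 2310/260 = 8.8846
Step 2: 35 μL + 11.7 mL = 11735 μL total → factor 11735/35 = 335.29
Step 3: 130 μL + 3750 μL = 3880 μL total → factor 3880/130 = 29.846
Step 4: 0.75 mL + 18 mL = 18.75 mL total → factor 18.75/0.75 = 25
Step 5: 35 μL brought to 45.6 mL → factor 45600/35 = 1302.9
Step 6: 1 mL brought to 8 mL → factor 8/1 = 8
Overall dilution factor = 8.8846 × 335.29 × 29.846 × 25 × 1302.9 × 8 = 2.3167 × 10^10
Stock = 2.16 × 10^-11 mg/mL × 2.3167 × 10^10 = 0.500 mg/mL

0.500 mg/mL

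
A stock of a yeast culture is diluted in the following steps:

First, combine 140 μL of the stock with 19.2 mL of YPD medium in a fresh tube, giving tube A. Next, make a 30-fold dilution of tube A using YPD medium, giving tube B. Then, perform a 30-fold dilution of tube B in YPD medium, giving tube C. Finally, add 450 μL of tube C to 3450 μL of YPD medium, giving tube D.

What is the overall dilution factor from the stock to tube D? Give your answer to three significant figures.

Step 1: 140 μL + 19.2 mL = 19340 μL total → factor 19340/140 = 138.14
Step 2: 30-fold → factor 30
Step 3: 30-fold → factor 30
Step 4: 450 μL + 3450 μL = 3900 μL total → factor 3900/450 = 8.6667
Overall dilution factor = 138.14 × 30 × 30 × 8.6667 = 1.0775 × 10^6

1.08 × 10^6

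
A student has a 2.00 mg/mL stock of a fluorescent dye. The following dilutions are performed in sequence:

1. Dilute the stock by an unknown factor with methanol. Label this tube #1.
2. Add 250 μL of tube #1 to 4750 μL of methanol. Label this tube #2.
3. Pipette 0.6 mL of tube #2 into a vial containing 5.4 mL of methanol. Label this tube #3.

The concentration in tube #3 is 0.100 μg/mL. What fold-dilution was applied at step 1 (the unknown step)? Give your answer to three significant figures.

100-fold

Step 1: unknown factor x
Step 2: 250 μL + 4750 μL = 5000 μL total → factor 5000/250 = 20
Step 3: 0.6 mL + 5.4 mL = 6 mL total → factor 6/0.6 = 10
Product of known-step factors = 200
Overall factor = 2.00 mg/mL / (0.100 μg/mL) = 20000
x = 20000 / 200 = 100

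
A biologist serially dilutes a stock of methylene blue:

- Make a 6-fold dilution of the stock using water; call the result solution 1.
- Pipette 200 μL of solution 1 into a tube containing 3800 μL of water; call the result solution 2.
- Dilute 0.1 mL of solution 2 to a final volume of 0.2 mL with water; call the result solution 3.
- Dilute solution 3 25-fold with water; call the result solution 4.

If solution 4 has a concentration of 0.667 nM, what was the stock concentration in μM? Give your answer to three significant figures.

Step 1: 6-fold → factor 6
Step 2: 200 μL + 3800 μL = 4000 μL total → factor 4000/200 = 20
Step 3: 0.1 mL brought to 0.2 mL → factor 0.2/0.1 = 2
Step 4: 25-fold → factor 25
Overall dilution factor = 6 × 20 × 2 × 25 = 6000
Stock = 0.667 nM × 6000 = 4002 nM = 4.00 μM

4.00 μM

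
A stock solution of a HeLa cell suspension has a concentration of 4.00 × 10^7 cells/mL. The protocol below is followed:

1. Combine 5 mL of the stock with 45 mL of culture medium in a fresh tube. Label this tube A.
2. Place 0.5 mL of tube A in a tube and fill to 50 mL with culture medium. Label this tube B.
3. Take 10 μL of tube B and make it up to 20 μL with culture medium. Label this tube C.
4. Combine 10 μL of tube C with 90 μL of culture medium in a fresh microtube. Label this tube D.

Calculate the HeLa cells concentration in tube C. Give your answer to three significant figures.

Step 1: 5 mL + 45 mL = 50 mL total → factor 50/5 = 10
Step 2: 0.5 mL brought to 50 mL → factor 50/0.5 = 100
Step 3: 10 μL brought to 20 μL → factor 20/10 = 2
Dilution factor through tube C = 10 × 100 × 2 = 2000
[tube C] = 4.00 × 10^7 cells/mL / 2000 = 2.00 × 10^4 cells/mL

2.00 × 10^4 cells/mL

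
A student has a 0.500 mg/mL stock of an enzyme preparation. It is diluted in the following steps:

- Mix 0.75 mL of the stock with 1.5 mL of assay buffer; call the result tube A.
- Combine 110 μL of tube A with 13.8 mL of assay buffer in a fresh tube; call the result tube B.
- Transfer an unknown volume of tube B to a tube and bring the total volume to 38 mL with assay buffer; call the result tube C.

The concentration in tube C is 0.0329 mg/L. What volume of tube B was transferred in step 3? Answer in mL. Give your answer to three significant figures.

0.949 mL

Step 1: 0.75 mL + 1.5 mL = 2.25 mL total → factor 2.25/0.75 = 3
Step 2: 110 μL + 13.8 mL = 13910 μL total → factor 13910/110 = 126.45
Step 3: v brought to 38 mL → factor = 38 mL/v
Product of known-step factors = 379.36
Overall factor = 0.500 mg/mL / (0.0329 mg/L) = 15198
Step-3 factor = 15198 / 379.36 = 40.061
v = 38 mL / 40.061 = 0.949 mL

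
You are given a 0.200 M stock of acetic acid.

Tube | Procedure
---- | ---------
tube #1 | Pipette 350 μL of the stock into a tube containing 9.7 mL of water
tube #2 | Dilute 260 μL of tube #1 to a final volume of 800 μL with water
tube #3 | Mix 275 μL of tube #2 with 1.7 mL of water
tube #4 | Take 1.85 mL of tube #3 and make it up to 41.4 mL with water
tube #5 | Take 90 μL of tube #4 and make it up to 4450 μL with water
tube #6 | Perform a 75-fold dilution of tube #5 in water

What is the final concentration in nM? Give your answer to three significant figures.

3.80 nM

Step 1: 350 μL + 9.7 mL = 10050 μL total → factor 10050/350 = 28.714
Step 2: 260 μL brought to 800 μL → factor 800/260 = 3.0769
Step 3: 275 μL + 1.7 mL = 1975 μL total → factor 1975/275 = 7.1818
Step 4: 1.85 mL brought to 41.4 mL → factor 41.4/1.85 = 22.378
Step 5: 90 μL brought to 4450 μL → factor 4450/90 = 49.444
Step 6: 75-fold → factor 75
Overall dilution factor = 28.714 × 3.0769 × 7.1818 × 22.378 × 49.444 × 75 = 5.2657 × 10^7
Final = 0.200 M / 5.2657 × 10^7 = 3.798 × 10^-9 M = 3.80 nM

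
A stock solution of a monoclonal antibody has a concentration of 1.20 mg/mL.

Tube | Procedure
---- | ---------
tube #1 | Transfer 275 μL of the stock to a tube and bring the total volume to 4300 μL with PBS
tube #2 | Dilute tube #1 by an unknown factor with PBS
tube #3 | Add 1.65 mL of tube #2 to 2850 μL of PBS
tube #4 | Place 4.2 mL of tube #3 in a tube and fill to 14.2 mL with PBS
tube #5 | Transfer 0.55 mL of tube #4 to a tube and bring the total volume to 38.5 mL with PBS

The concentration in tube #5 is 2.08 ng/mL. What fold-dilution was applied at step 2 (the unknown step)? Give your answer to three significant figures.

57.2-fold

Step 1: 275 μL brought to 4300 μL → factor 4300/275 = 15.636
Step 2: unknown factor x
Step 3: 1.65 mL + 2850 μL = 4.5 mL total → factor 4.5/1.65 = 2.7273
Step 4: 4.2 mL brought to 14.2 mL → factor 14.2/4.2 = 3.381
Step 5: 0.55 mL brought to 38.5 mL → factor 38.5/0.55 = 70
Product of known-step factors = 10093
Overall factor = 1.20 mg/mL / (2.08 ng/mL) = 5.7692 × 10^5
x = 5.7692 × 10^5 / 10093 = 57.2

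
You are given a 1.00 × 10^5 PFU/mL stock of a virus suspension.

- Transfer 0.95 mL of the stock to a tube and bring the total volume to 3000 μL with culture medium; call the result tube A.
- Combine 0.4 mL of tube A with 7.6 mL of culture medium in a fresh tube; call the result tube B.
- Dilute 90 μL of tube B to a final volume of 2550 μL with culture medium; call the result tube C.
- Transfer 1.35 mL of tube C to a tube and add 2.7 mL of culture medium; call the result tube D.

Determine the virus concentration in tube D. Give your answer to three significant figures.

Step 1: 0.95 mL brought to 3000 μL → factor 3/0.95 = 3.1579
Step 2: 0.4 mL + 7.6 mL = 8 mL total → factor 8/0.4 = 20
Step 3: 90 μL brought to 2550 μL → factor 2550/90 = 28.333
Step 4: 1.35 mL + 2.7 mL = 4.05 mL total → factor 4.05/1.35 = 3
Overall dilution factor = 3.1579 × 20 × 28.333 × 3 = 5368.4
Final = 1.00 × 10^5 PFU/mL / 5368.4 = 18.6 PFU/mL

18.6 PFU/mL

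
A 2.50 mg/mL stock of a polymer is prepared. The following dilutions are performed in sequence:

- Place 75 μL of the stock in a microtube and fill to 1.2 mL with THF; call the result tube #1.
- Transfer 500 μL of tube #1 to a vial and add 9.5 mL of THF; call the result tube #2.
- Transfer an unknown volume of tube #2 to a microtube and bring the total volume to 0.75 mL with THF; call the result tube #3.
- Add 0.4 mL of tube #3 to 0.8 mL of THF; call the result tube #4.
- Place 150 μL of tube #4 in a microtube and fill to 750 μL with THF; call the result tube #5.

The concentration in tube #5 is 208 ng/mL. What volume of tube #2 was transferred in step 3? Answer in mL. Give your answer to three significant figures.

Step 1: 75 μL brought to 1.2 mL → factor 1200/75 = 16
Step 2: 500 μL + 9.5 mL = 10000 μL total → factor 10000/500 = 20
Step 3: v brought to 0.75 mL → factor = 0.75 mL/v
Step 4: 0.4 mL + 0.8 mL = 1.2 mL total → factor 1.2/0.4 = 3
Step 5: 150 μL brought to 750 μL → factor 750/150 = 5
Product of known-step factors = 4800
Overall factor = 2.50 mg/mL / (208 ng/mL) = 12019
Step-3 factor = 12019 / 4800 = 2.504
v = 0.75 mL / 2.504 = 0.300 mL

0.300 mL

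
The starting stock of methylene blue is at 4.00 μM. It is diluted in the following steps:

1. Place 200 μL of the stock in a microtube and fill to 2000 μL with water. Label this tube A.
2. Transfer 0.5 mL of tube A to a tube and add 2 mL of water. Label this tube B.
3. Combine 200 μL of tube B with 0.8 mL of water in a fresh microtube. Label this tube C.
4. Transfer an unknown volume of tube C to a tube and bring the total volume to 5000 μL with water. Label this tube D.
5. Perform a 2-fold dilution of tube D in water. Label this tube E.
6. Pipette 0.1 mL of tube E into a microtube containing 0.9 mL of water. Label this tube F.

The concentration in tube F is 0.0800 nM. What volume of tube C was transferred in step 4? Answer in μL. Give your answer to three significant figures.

Step 1: 200 μL brought to 2000 μL → factor 2000/200 = 10
Step 2: 0.5 mL + 2 mL = 2.5 mL total → factor 2.5/0.5 = 5
Step 3: 200 μL + 0.8 mL = 1000 μL total → factor 1000/200 = 5
Step 4: v brought to 5000 μL → factor = 5000 μL/v
Step 5: 2-fold → factor 2
Step 6: 0.1 mL + 0.9 mL = 1 mL total → factor 1/0.1 = 10
Product of known-step factors = 5000
Overall factor = 4.00 μM / (0.0800 nM) = 50000
Step-4 factor = 50000 / 5000 = 10
v = 5000 μL / 10 = 500 μL

500 μL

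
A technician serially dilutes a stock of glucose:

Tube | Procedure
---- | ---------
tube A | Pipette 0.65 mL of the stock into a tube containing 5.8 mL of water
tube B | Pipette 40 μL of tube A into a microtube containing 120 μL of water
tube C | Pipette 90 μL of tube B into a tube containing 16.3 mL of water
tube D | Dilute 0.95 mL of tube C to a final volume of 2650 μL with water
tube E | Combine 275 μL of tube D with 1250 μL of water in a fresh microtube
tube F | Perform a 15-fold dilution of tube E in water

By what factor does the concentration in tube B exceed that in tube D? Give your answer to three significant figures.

508

Step 1: 0.65 mL + 5.8 mL = 6.45 mL total → factor 6.45/0.65 = 9.9231
Step 2: 40 μL + 120 μL = 160 μL total → factor 160/40 = 4
Step 3: 90 μL + 16.3 mL = 16390 μL total → factor 16390/90 = 182.11
Step 4: 0.95 mL brought to 2650 μL → factor 2.65/0.95 = 2.7895
Dilution factor to tube B = 39.692; to tube D = 20163
[tube B]/[tube D] = (factor to tube D)/(factor to tube B) = 20163/39.692 = 508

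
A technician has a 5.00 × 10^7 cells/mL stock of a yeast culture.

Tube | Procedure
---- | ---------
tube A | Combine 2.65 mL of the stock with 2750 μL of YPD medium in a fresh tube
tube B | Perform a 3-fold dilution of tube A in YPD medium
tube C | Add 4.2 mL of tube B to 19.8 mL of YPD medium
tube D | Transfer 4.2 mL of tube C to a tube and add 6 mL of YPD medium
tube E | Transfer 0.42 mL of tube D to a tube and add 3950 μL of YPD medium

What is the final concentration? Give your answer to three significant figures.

5.66 × 10^4 cells/mL

Step 1: 2.65 mL + 2750 μL = 5.4 mL total → factor 5.4/2.65 = 2.0377
Step 2: 3-fold → factor 3
Step 3: 4.2 mL + 19.8 mL = 24 mL total → factor 24/4.2 = 5.7143
Step 4: 4.2 mL + 6 mL = 10.2 mL total → factor 10.2/4.2 = 2.4286
Step 5: 0.42 mL + 3950 μL = 4.37 mL total → factor 4.37/0.42 = 10.405
Overall dilution factor = 2.0377 × 3 × 5.7143 × 2.4286 × 10.405 = 882.7
Final = 5.00 × 10^7 cells/mL / 882.7 = 5.66 × 10^4 cells/mL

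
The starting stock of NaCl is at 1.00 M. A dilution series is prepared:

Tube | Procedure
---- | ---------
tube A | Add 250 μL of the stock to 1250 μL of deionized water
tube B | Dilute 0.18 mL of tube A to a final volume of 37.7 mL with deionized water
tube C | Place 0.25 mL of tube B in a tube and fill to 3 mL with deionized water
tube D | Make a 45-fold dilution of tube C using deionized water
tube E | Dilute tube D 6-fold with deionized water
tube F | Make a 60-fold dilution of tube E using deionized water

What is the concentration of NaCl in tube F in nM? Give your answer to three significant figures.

Step 1: 250 μL + 1250 μL = 1500 μL total → factor 1500/250 = 6
Step 2: 0.18 mL brought to 37.7 mL → factor 37.7/0.18 = 209.44
Step 3: 0.25 mL brought to 3 mL → factor 3/0.25 = 12
Step 4: 45-fold → factor 45
Step 5: 6-fold → factor 6
Step 6: 60-fold → factor 60
Overall dilution factor = 6 × 209.44 × 12 × 45 × 6 × 60 = 2.443 × 10^8
Final = 1.00 M / 2.443 × 10^8 = 4.093 × 10^-9 M = 4.09 nM

4.09 nM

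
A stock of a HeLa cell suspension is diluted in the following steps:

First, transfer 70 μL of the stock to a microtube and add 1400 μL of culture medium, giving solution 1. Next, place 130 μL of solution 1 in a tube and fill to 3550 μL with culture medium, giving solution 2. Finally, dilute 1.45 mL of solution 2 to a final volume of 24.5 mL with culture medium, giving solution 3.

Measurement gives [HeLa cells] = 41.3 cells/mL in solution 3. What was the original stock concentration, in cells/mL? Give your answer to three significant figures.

Step 1: 70 μL + 1400 μL = 1470 μL total → factor 1470/70 = 21
Step 2: 130 μL brought to 3550 μL → factor 3550/130 = 27.308
Step 3: 1.45 mL brought to 24.5 mL → factor 24.5/1.45 = 16.897
Overall dilution factor = 21 × 27.308 × 16.897 = 9689.5
Stock = 41.3 cells/mL × 9689.5 = 4.00 × 10^5 cells/mL

4.00 × 10^5 cells/mL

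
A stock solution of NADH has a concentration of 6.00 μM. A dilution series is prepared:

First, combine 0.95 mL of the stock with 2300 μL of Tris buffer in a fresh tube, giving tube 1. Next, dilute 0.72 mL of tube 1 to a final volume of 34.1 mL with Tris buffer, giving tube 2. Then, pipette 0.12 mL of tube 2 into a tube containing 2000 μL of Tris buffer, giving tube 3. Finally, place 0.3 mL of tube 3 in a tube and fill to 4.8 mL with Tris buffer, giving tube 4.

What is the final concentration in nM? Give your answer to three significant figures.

Step 1: 0.95 mL + 2300 μL = 3.25 mL total → factor 3.25/0.95 = 3.4211
Step 2: 0.72 mL brought to 34.1 mL → factor 34.1/0.72 = 47.361
Step 3: 0.12 mL + 2000 μL = 2.12 mL total → factor 2.12/0.12 = 17.667
Step 4: 0.3 mL brought to 4.8 mL → factor 4.8/0.3 = 16
Overall dilution factor = 3.4211 × 47.361 × 17.667 × 16 = 45799
Final = 6.00 μM / 45799 = 0.0001310 μM = 0.131 nM

0.131 nM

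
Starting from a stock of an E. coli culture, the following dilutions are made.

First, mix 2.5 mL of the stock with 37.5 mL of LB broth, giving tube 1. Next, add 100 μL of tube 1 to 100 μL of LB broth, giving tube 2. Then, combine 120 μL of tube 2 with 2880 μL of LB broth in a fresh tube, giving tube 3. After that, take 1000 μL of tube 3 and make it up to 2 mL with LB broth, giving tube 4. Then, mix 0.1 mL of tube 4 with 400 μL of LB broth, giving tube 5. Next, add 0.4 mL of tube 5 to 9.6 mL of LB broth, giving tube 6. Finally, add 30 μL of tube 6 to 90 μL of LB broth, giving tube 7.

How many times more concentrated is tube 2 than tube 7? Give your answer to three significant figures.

Step 1: 2.5 mL + 37.5 mL = 40 mL total → factor 40/2.5 = 16
Step 2: 100 μL + 100 μL = 200 μL total → factor 200/100 = 2
Step 3: 120 μL + 2880 μL = 3000 μL total → factor 3000/120 = 25
Step 4: 1000 μL brought to 2 mL → factor 2000/1000 = 2
Step 5: 0.1 mL + 400 μL = 0.5 mL total → factor 0.5/0.1 = 5
Step 6: 0.4 mL + 9.6 mL = 10 mL total → factor 10/0.4 = 25
Step 7: 30 μL + 90 μL = 120 μL total → factor 120/30 = 4
Dilution factor to tube 2 = 32; to tube 7 = 8 × 10^5
[tube 2]/[tube 7] = (factor to tube 7)/(factor to tube 2) = 8 × 10^5/32 = 2.50 × 10^4

2.50 × 10^4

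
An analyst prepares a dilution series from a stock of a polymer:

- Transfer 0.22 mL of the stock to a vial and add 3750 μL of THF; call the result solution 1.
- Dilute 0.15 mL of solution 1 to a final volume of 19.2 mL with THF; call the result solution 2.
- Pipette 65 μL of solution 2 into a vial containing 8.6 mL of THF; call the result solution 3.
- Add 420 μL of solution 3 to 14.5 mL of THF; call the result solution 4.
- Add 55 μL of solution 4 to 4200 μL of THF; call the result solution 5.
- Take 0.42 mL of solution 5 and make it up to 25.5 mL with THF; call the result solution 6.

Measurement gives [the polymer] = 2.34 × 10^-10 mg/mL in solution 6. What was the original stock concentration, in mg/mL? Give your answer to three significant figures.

12.0 mg/mL

Step 1: 0.22 mL + 3750 μL = 3.97 mL total → factor 3.97/0.22 = 18.045
Step 2: 0.15 mL brought to 19.2 mL → factor 19.2/0.15 = 128
Step 3: 65 μL + 8.6 mL = 8665 μL total → factor 8665/65 = 133.31
Step 4: 420 μL + 14.5 mL = 14920 μL total → factor 14920/420 = 35.524
Step 5: 55 μL + 4200 μL = 4255 μL total → factor 4255/55 = 77.364
Step 6: 0.42 mL brought to 25.5 mL → factor 25.5/0.42 = 60.714
Overall dilution factor = 18.045 × 128 × 133.31 × 35.524 × 77.364 × 60.714 = 5.1378 × 10^10
Stock = 2.34 × 10^-10 mg/mL × 5.1378 × 10^10 = 12.0 mg/mL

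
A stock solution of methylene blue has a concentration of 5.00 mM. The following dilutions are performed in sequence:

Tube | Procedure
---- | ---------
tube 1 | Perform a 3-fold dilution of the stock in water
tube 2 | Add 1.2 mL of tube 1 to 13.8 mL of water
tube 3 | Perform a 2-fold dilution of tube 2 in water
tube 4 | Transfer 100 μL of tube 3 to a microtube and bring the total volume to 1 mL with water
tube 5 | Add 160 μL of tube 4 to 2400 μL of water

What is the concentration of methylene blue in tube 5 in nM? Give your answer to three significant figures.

417 nM

Step 1: 3-fold → factor 3
Step 2: 1.2 mL + 13.8 mL = 15 mL total → factor 15/1.2 = 12.5
Step 3: 2-fold → factor 2
Step 4: 100 μL brought to 1 mL → factor 1000/100 = 10
Step 5: 160 μL + 2400 μL = 2560 μL total → factor 2560/160 = 16
Overall dilution factor = 3 × 12.5 × 2 × 10 × 16 = 12000
Final = 5.00 mM / 12000 = 0.0004167 mM = 417 nM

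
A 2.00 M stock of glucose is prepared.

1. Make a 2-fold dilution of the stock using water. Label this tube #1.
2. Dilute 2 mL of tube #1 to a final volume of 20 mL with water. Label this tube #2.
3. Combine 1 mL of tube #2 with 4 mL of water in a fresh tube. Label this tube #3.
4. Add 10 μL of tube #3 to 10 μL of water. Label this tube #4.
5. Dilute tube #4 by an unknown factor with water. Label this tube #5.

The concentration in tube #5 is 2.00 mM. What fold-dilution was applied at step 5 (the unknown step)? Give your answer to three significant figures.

5.00-fold

Step 1: 2-fold → factor 2
Step 2: 2 mL brought to 20 mL → factor 20/2 = 10
Step 3: 1 mL + 4 mL = 5 mL total → factor 5/1 = 5
Step 4: 10 μL + 10 μL = 20 μL total → factor 20/10 = 2
Step 5: unknown factor x
Product of known-step factors = 200
Overall factor = 2.00 M / (2.00 mM) = 1000
x = 1000 / 200 = 5.00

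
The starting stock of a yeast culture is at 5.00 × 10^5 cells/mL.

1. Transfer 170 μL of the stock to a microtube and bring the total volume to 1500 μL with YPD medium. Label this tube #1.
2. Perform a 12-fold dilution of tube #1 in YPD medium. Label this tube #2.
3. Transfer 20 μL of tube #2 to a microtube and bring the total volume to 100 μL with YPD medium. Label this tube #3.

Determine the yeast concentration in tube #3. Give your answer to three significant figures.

Step 1: 170 μL brought to 1500 μL → factor 1500/170 = 8.8235
Step 2: 12-fold → factor 12
Step 3: 20 μL brought to 100 μL → factor 100/20 = 5
Overall dilution factor = 8.8235 × 12 × 5 = 529.41
Final = 5.00 × 10^5 cells/mL / 529.41 = 944 cells/mL

944 cells/mL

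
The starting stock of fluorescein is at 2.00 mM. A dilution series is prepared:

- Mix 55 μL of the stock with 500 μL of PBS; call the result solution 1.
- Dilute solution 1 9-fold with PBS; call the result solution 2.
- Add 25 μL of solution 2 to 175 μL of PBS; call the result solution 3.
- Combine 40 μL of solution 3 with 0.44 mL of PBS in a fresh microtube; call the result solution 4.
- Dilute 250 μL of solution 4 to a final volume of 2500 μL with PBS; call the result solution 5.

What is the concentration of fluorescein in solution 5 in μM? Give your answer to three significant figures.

Step 1: 55 μL + 500 μL = 555 μL total → factor 555/55 = 10.091
Step 2: 9-fold → factor 9
Step 3: 25 μL + 175 μL = 200 μL total → factor 200/25 = 8
Step 4: 40 μL + 0.44 mL = 480 μL total → factor 480/40 = 12
Step 5: 250 μL brought to 2500 μL → factor 2500/250 = 10
Overall dilution factor = 10.091 × 9 × 8 × 12 × 10 = 87185
Final = 2.00 mM / 87185 = 2.294 × 10^-5 mM = 0.0229 μM

0.0229 μM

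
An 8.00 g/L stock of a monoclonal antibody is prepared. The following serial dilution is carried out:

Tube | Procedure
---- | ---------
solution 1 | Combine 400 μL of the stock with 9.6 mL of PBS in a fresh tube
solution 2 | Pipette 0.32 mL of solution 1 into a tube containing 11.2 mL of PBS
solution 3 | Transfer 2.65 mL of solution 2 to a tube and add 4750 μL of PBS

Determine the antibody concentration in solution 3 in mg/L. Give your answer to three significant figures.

Step 1: 400 μL + 9.6 mL = 10000 μL total → factor 10000/400 = 25
Step 2: 0.32 mL + 11.2 mL = 11.52 mL total → factor 11.52/0.32 = 36
Step 3: 2.65 mL + 4750 μL = 7.4 mL total → factor 7.4/2.65 = 2.7925
Overall dilution factor = 25 × 36 × 2.7925 = 2513.2
Final = 8.00 g/L / 2513.2 = 0.003183 g/L = 3.18 mg/L

3.18 mg/L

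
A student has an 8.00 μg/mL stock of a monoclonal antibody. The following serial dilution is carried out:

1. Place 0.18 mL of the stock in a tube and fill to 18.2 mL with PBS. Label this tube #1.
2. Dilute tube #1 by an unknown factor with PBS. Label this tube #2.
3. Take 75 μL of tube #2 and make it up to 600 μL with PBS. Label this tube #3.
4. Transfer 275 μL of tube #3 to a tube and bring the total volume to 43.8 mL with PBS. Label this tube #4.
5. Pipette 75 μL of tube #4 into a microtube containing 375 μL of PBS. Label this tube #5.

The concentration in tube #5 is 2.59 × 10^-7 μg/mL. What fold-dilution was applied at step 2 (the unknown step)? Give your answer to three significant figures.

40.0-fold

Step 1: 0.18 mL brought to 18.2 mL → factor 18.2/0.18 = 101.11
Step 2: unknown factor x
Step 3: 75 μL brought to 600 μL → factor 600/75 = 8
Step 4: 275 μL brought to 43.8 mL → factor 43800/275 = 159.27
Step 5: 75 μL + 375 μL = 450 μL total → factor 450/75 = 6
Product of known-step factors = 7.73 × 10^5
Overall factor = 8.00 μg/mL / (2.59 × 10^-7 μg/mL) = 3.0888 × 10^7
x = 3.0888 × 10^7 / 7.73 × 10^5 = 40.0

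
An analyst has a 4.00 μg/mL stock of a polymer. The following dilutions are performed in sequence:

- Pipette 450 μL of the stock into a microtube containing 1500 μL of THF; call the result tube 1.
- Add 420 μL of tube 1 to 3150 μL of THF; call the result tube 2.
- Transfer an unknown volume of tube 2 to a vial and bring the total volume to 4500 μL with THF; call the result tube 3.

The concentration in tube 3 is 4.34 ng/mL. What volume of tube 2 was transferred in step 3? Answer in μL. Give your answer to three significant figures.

180 μL

Step 1: 450 μL + 1500 μL = 1950 μL total → factor 1950/450 = 4.3333
Step 2: 420 μL + 3150 μL = 3570 μL total → factor 3570/420 = 8.5
Step 3: v brought to 4500 μL → factor = 4500 μL/v
Product of known-step factors = 36.833
Overall factor = 4.00 μg/mL / (4.34 ng/mL) = 921.66
Step-3 factor = 921.66 / 36.833 = 25.022
v = 4500 μL / 25.022 = 180 μL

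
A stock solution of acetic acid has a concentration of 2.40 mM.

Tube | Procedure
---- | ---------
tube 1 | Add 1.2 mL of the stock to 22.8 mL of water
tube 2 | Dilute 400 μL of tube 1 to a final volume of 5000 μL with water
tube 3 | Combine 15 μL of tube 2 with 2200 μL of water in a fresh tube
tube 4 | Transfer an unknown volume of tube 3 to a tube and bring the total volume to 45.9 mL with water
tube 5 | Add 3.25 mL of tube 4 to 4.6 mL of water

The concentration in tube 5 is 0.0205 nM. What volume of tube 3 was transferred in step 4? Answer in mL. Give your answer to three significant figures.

Step 1: 1.2 mL + 22.8 mL = 24 mL total → factor 24/1.2 = 20
Step 2: 400 μL brought to 5000 μL → factor 5000/400 = 12.5
Step 3: 15 μL + 2200 μL = 2215 μL total → factor 2215/15 = 147.67
Step 4: v brought to 45.9 mL → factor = 45.9 mL/v
Step 5: 3.25 mL + 4.6 mL = 7.85 mL total → factor 7.85/3.25 = 2.4154
Product of known-step factors = 89168
Overall factor = 2.40 mM / (0.0205 nM) = 1.1707 × 10^8
Step-4 factor = 1.1707 × 10^8 / 89168 = 1313
v = 45.9 mL / 1313 = 0.0350 mL

0.0350 mL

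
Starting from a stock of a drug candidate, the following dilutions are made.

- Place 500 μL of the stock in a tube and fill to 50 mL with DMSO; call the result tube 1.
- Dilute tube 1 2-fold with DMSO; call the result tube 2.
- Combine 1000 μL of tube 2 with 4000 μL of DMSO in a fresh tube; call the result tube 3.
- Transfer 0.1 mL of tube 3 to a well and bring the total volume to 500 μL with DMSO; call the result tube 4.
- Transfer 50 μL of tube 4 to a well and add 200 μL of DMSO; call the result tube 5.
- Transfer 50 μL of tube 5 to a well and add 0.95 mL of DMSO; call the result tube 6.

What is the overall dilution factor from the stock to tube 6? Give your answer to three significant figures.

5.00 × 10^5

Step 1: 500 μL brought to 50 mL → factor 50000/500 = 100
Step 2: 2-fold → factor 2
Step 3: 1000 μL + 4000 μL = 5000 μL total → factor 5000/1000 = 5
Step 4: 0.1 mL brought to 500 μL → factor 0.5/0.1 = 5
Step 5: 50 μL + 200 μL = 250 μL total → factor 250/50 = 5
Step 6: 50 μL + 0.95 mL = 1000 μL total → factor 1000/50 = 20
Overall dilution factor = 100 × 2 × 5 × 5 × 5 × 20 = 5 × 10^5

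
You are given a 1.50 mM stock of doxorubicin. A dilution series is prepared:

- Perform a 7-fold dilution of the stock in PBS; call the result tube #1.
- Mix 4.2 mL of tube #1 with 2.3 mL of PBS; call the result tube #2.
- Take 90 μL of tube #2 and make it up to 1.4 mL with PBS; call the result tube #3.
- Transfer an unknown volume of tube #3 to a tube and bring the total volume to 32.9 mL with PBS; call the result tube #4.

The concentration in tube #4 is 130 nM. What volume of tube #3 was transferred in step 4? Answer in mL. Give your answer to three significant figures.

Step 1: 7-fold → factor 7
Step 2: 4.2 mL + 2.3 mL = 6.5 mL total → factor 6.5/4.2 = 1.5476
Step 3: 90 μL brought to 1.4 mL → factor 1400/90 = 15.556
Step 4: v brought to 32.9 mL → factor = 32.9 mL/v
Product of known-step factors = 168.52
Overall factor = 1.50 mM / (130 nM) = 11538
Step-4 factor = 11538 / 168.52 = 68.47
v = 32.9 mL / 68.47 = 0.481 mL

0.481 mL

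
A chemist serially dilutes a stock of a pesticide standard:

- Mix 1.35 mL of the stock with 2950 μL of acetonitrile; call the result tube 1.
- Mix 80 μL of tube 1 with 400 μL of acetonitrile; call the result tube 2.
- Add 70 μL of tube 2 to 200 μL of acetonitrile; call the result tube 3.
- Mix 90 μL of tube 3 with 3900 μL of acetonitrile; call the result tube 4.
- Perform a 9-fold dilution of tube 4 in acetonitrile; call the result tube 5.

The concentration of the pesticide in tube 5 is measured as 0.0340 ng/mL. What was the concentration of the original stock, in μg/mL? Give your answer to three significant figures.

Step 1: 1.35 mL + 2950 μL = 4.3 mL total → factor 4.3/1.35 = 3.1852
Step 2: 80 μL + 400 μL = 480 μL total → factor 480/80 = 6
Step 3: 70 μL + 200 μL = 270 μL total → factor 270/70 = 3.8571
Step 4: 90 μL + 3900 μL = 3990 μL total → factor 3990/90 = 44.333
Step 5: 9-fold → factor 9
Overall dilution factor = 3.1852 × 6 × 3.8571 × 44.333 × 9 = 29412
Stock = 0.0340 ng/mL × 29412 = 1000 ng/mL = 1.00 μg/mL

1.00 μg/mL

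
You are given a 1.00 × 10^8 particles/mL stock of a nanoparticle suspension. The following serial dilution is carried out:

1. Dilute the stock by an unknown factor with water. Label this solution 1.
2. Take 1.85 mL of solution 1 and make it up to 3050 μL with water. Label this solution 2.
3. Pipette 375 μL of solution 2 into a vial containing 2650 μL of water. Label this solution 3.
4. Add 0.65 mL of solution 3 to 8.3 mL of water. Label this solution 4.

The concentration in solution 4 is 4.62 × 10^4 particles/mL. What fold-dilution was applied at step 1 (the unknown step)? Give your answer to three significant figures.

Step 1: unknown factor x
Step 2: 1.85 mL brought to 3050 μL → factor 3.05/1.85 = 1.6486
Step 3: 375 μL + 2650 μL = 3025 μL total → factor 3025/375 = 8.0667
Step 4: 0.65 mL + 8.3 mL = 8.95 mL total → factor 8.95/0.65 = 13.769
Product of known-step factors = 183.12
Overall factor = 1.00 × 10^8 particles/mL / (4.62 × 10^4 particles/mL) = 2164.5
x = 2164.5 / 183.12 = 11.8

11.8-fold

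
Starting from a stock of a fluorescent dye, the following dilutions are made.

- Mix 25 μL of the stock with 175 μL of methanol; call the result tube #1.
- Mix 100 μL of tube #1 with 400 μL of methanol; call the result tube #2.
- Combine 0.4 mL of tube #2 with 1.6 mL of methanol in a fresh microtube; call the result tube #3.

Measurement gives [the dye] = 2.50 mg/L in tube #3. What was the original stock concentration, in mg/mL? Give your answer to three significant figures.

Step 1: 25 μL + 175 μL = 200 μL total → factor 200/25 = 8
Step 2: 100 μL + 400 μL = 500 μL total → factor 500/100 = 5
Step 3: 0.4 mL + 1.6 mL = 2 mL total → factor 2/0.4 = 5
Overall dilution factor = 8 × 5 × 5 = 200
Stock = 2.50 mg/L × 200 = 500.0 mg/L = 0.500 mg/mL

0.500 mg/mL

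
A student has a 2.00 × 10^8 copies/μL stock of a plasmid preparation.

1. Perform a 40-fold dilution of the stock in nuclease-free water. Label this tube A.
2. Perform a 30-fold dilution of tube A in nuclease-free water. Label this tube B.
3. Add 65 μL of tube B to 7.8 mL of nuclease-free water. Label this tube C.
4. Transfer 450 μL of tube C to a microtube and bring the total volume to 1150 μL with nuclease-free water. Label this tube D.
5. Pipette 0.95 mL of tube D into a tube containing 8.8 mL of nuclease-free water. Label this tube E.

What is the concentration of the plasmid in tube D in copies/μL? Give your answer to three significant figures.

539 copies/μL

Step 1: 40-fold → factor 40
Step 2: 30-fold → factor 30
Step 3: 65 μL + 7.8 mL = 7865 μL total → factor 7865/65 = 121
Step 4: 450 μL brought to 1150 μL → factor 1150/450 = 2.5556
Dilution factor through tube D = 40 × 30 × 121 × 2.5556 = 3.7107 × 10^5
[tube D] = 2.00 × 10^8 copies/μL / 3.7107 × 10^5 = 539 copies/μL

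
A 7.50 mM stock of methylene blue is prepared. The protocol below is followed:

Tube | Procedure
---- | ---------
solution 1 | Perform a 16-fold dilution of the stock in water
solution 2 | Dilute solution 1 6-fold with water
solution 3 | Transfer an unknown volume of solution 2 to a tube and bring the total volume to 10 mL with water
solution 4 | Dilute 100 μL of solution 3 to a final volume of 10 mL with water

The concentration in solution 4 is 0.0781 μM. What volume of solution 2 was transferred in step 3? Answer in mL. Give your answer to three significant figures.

1.00 mL

Step 1: 16-fold → factor 16
Step 2: 6-fold → factor 6
Step 3: v brought to 10 mL → factor = 10 mL/v
Step 4: 100 μL brought to 10 mL → factor 10000/100 = 100
Product of known-step factors = 9600
Overall factor = 7.50 mM / (0.0781 μM) = 96031
Step-3 factor = 96031 / 9600 = 10.003
v = 10 mL / 10.003 = 1.00 mL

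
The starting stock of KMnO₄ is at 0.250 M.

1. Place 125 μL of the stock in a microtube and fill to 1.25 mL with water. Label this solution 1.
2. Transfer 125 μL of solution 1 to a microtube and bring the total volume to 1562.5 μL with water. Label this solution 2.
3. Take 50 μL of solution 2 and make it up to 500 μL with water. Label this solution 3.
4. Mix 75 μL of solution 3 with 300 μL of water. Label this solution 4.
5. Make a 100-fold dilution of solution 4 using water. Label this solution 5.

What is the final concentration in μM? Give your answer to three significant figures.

Step 1: 125 μL brought to 1.25 mL → factor 1250/125 = 10
Step 2: 125 μL brought to 1562.5 μL → factor 1562.5/125 = 12.5
Step 3: 50 μL brought to 500 μL → factor 500/50 = 10
Step 4: 75 μL + 300 μL = 375 μL total → factor 375/75 = 5
Step 5: 100-fold → factor 100
Overall dilution factor = 10 × 12.5 × 10 × 5 × 100 = 6.25 × 10^5
Final = 0.250 M / 6.25 × 10^5 = 4.000 × 10^-7 M = 0.400 μM

0.400 μM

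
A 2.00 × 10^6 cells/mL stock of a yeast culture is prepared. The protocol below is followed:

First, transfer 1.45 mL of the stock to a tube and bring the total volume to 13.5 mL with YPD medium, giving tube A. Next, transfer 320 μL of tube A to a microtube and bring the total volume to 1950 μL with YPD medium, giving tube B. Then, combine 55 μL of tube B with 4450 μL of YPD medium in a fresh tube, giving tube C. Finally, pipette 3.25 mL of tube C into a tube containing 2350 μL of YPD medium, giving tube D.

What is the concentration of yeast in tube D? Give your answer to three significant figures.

Step 1: 1.45 mL brought to 13.5 mL → factor 13.5/1.45 = 9.3103
Step 2: 320 μL brought to 1950 μL → factor 1950/320 = 6.0938
Step 3: 55 μL + 4450 μL = 4505 μL total → factor 4505/55 = 81.909
Step 4: 3.25 mL + 2350 μL = 5.6 mL total → factor 5.6/3.25 = 1.7231
Overall dilution factor = 9.3103 × 6.0938 × 81.909 × 1.7231 = 8007.3
Final = 2.00 × 10^6 cells/mL / 8007.3 = 250 cells/mL

250 cells/mL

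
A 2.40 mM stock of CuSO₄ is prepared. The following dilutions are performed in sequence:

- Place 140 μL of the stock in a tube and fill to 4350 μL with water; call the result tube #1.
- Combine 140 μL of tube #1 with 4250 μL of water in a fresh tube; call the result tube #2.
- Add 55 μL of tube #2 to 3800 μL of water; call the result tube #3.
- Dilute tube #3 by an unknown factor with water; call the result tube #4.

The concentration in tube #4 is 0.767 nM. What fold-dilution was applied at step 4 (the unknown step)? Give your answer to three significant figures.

45.8-fold

Step 1: 140 μL brought to 4350 μL → factor 4350/140 = 31.071
Step 2: 140 μL + 4250 μL = 4390 μL total → factor 4390/140 = 31.357
Step 3: 55 μL + 3800 μL = 3855 μL total → factor 3855/55 = 70.091
Step 4: unknown factor x
Product of known-step factors = 68290
Overall factor = 2.40 mM / (0.767 nM) = 3.1291 × 10^6
x = 3.1291 × 10^6 / 68290 = 45.8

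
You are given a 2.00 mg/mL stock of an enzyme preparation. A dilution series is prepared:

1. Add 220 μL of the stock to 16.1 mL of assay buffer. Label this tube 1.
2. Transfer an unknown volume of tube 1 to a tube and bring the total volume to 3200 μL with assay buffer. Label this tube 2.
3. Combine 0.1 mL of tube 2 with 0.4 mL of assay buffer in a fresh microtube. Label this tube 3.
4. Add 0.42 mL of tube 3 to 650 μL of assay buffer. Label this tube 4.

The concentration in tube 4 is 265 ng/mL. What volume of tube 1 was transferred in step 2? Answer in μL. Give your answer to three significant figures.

401 μL

Step 1: 220 μL + 16.1 mL = 16320 μL total → factor 16320/220 = 74.182
Step 2: v brought to 3200 μL → factor = 3200 μL/v
Step 3: 0.1 mL + 0.4 mL = 0.5 mL total → factor 0.5/0.1 = 5
Step 4: 0.42 mL + 650 μL = 1.07 mL total → factor 1.07/0.42 = 2.5476
Product of known-step factors = 944.94
Overall factor = 2.00 mg/mL / (265 ng/mL) = 7547.2
Step-2 factor = 7547.2 / 944.94 = 7.987
v = 3200 μL / 7.987 = 401 μL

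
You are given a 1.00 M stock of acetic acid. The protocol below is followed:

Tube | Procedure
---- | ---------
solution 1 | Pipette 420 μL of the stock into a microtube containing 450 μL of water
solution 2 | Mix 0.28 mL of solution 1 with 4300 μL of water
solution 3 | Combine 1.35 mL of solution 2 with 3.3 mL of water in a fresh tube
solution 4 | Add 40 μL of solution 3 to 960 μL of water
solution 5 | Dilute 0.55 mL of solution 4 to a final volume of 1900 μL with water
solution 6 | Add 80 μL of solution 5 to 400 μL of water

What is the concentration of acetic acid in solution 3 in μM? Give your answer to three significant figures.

Step 1: 420 μL + 450 μL = 870 μL total → factor 870/420 = 2.0714
Step 2: 0.28 mL + 4300 μL = 4.58 mL total → factor 4.58/0.28 = 16.357
Step 3: 1.35 mL + 3.3 mL = 4.65 mL total → factor 4.65/1.35 = 3.4444
Dilution factor through solution 3 = 2.0714 × 16.357 × 3.4444 = 116.71
[solution 3] = 1.00 M / 116.71 = 0.008568 M = 8.57 × 10^3 μM

8.57 × 10^3 μM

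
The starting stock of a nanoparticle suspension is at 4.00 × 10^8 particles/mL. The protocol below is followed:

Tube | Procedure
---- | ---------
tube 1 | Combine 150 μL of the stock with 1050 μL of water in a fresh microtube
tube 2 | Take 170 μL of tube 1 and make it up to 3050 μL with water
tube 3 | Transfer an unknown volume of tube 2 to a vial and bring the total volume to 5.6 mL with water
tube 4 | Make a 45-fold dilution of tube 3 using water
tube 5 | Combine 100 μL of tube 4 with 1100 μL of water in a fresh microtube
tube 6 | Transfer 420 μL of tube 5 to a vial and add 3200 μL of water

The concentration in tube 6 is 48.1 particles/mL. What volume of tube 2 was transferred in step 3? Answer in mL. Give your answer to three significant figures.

Step 1: 150 μL + 1050 μL = 1200 μL total → factor 1200/150 = 8
Step 2: 170 μL brought to 3050 μL → factor 3050/170 = 17.941
Step 3: v brought to 5.6 mL → factor = 5.6 mL/v
Step 4: 45-fold → factor 45
Step 5: 100 μL + 1100 μL = 1200 μL total → factor 1200/100 = 12
Step 6: 420 μL + 3200 μL = 3620 μL total → factor 3620/420 = 8.619
Product of known-step factors = 6.6803 × 10^5
Overall factor = 4.00 × 10^8 particles/mL / (48.1 particles/mL) = 8.316 × 10^6
Step-3 factor = 8.316 × 10^6 / 6.6803 × 10^5 = 12.449
v = 5.6 mL / 12.449 = 0.450 mL

0.450 mL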